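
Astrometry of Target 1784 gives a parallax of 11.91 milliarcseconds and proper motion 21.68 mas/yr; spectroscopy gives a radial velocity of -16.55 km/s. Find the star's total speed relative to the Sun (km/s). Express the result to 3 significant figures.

d = 1/p = 1/0.01191″ = 83.963 pc.
μ = 21.68 mas/yr = 0.02168 ″/yr.
v_t = 4.740 μ d = 4.740 × 0.02168 × 83.963 = 8.6283 km/s.
v = √(v_r² + v_t²) = √((-16.55)² + 8.6283²) = √348.35 = 18.664 km/s.

18.7 km/s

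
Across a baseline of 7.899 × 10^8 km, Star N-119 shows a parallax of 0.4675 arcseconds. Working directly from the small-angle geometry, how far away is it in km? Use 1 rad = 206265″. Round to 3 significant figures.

θ = 0.4675″ = 0.4675/206265 = 2.2665 × 10^-6 rad.
d = B/θ = (7.899 × 10^8) / (2.2665 × 10^-6) = 3.4851 × 10^14 km.

3.49 × 10^14 km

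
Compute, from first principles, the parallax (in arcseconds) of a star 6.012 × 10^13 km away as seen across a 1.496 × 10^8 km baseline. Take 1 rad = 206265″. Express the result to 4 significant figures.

θ ≈ B/d = (1.496 × 10^8) / (6.012 × 10^13) = 2.4884 × 10^-6 rad.
In arcseconds: 2.4884 × 10^-6 × 206265 = 0.51327″.

0.5133 arcsec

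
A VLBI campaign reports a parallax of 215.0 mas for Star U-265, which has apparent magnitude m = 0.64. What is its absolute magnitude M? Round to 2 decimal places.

d = 1/p = 1/0.2150″ = 4.6512 pc.
m − M = 5 log₁₀(4.6512) − 5 = 3.3378 − 5 = -1.6622.
M = m − (m − M) = 0.64 − (-1.6622) = 2.30.

M = 2.30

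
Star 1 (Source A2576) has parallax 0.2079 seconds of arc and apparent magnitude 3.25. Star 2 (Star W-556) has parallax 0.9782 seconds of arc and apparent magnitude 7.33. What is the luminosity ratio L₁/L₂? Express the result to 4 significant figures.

d₁ = 1/p₁ = 1/0.2079″ = 4.81 pc; d₂ = 1/p₂ = 1/0.9782″ = 1.0223 pc.
M₁ = m₁ − 5 log₁₀ d₁ + 5 = 3.25 − 3.4107 + 5 = 4.8393.
M₂ = 7.33 − 0.0479 + 5 = 12.2821.
L₁/L₂ = 10^(0.4(M₂ − M₁)) = 10^(0.4 × 7.4428) = 10^2.97712 = 948.68.

L₁/L₂ = 948.7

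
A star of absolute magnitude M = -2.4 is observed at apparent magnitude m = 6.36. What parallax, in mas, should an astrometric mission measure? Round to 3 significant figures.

m − M = 6.36 − (-2.4) = 8.76.
d = 10^((m−M)/5 + 1) = 10^2.752 = 564.94 pc.
p = 1/d = 1/564.94 = 0.0017701 arcsec = 1.7701 mas.

1.77 mas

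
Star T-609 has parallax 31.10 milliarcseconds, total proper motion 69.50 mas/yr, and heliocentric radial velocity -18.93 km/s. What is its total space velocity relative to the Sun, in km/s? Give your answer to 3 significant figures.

21.7 km/s

d = 1/p = 1/0.03110″ = 32.154 pc.
μ = 69.50 mas/yr = 0.06950 ″/yr.
v_t = 4.740 μ d = 4.740 × 0.06950 × 32.154 = 10.592 km/s.
v = √(v_r² + v_t²) = √((-18.93)² + 10.592²) = √470.535 = 21.692 km/s.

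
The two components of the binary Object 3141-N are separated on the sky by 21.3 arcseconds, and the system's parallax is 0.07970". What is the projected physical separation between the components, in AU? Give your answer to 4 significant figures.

267.3 AU

d = 1/p = 1/0.07970″ = 12.547 pc.
At distance d (pc), an angle of θ arcsec spans θ·d AU: s = 21.3 × 12.547 = 267.25 AU.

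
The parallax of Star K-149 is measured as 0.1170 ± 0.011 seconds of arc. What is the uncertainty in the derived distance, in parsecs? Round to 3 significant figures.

0.804 pc

d = 1/p, so σ_d = σ_p / p².
σ_d = 0.0110 / (0.1170)² = 0.0110 / 0.013689 = 0.80356 pc.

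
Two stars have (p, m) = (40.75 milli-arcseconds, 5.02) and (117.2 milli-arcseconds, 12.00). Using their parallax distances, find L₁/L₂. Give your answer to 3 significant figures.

L₁/L₂ = 5120

d₁ = 1/p₁ = 1/0.04075″ = 24.54 pc; d₂ = 1/p₂ = 1/0.1172″ = 8.5324 pc.
M₁ = m₁ − 5 log₁₀ d₁ + 5 = 5.02 − 6.9494 + 5 = 3.0706.
M₂ = 12.00 − 4.6554 + 5 = 12.3446.
L₁/L₂ = 10^(0.4(M₂ − M₁)) = 10^(0.4 × 9.2740) = 10^3.70960 = 5123.9.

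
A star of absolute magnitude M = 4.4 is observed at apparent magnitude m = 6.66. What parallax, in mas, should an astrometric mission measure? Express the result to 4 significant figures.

35.32 mas

m − M = 6.66 − 4.4 = 2.26.
d = 10^((m−M)/5 + 1) = 10^1.452 = 28.314 pc.
p = 1/d = 1/28.314 = 0.035318 arcsec = 35.318 mas.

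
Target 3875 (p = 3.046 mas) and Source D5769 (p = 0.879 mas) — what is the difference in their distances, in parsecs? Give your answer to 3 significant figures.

d_A = 1/0.003046″ = 328.3 pc; d_B = 1/0.0008790″ = 1137.7 pc.
|d_B − d_A| = |1137.7 − 328.3| = 809.4 pc.

809 pc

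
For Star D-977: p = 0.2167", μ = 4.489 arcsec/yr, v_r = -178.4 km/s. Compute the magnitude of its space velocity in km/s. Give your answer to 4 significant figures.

203.6 km/s

d = 1/p = 1/0.2167″ = 4.6147 pc.
v_t = 4.740 μ d = 4.740 × 4.489 × 4.6147 = 98.191 km/s.
v = √(v_r² + v_t²) = √((-178.4)² + 98.191²) = √41468 = 203.64 km/s.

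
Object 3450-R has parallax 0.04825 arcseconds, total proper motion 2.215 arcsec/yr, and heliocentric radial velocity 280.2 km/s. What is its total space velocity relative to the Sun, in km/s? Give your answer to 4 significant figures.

354.8 km/s

d = 1/p = 1/0.04825″ = 20.725 pc.
v_t = 4.740 μ d = 4.740 × 2.215 × 20.725 = 217.59 km/s.
v = √(v_r² + v_t²) = √(280.2² + 217.59²) = √125857 = 354.76 km/s.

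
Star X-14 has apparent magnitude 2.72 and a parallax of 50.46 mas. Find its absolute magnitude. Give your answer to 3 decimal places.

d = 1/p = 1/0.05046″ = 19.818 pc.
m − M = 5 log₁₀(19.818) − 5 = 6.4853 − 5 = 1.4853.
M = m − (m − M) = 2.72 − 1.4853 = 1.235.

M = 1.235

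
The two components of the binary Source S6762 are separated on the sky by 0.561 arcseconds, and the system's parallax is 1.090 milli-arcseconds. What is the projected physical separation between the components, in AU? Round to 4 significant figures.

d = 1/p = 1/0.001090″ = 917.43 pc.
At distance d (pc), an angle of θ arcsec spans θ·d AU: s = 0.561 × 917.43 = 514.68 AU.

514.7 AU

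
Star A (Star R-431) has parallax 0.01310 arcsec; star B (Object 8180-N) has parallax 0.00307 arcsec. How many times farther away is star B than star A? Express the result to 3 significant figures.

Since d = 1/p, d_B/d_A = p_A/p_B.
= 0.01310 / 0.00307 = 4.2671.

4.27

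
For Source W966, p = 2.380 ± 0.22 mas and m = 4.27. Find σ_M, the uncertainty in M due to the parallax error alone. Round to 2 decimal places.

M = m − 5 log₁₀ d + 5 = m + 5 log₁₀ p + 5, so ∂M/∂p = 5/(p ln 10).
σ_M = (5/ln 10) · (σ_p/p) = 2.1715 × 0.22/2.380 = 2.1715 × 0.092437 = 0.20073.

σ_M = 0.20 mag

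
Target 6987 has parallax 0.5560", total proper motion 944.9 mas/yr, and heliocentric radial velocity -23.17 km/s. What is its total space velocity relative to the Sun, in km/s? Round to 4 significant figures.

24.53 km/s

d = 1/p = 1/0.5560″ = 1.7986 pc.
μ = 944.9 mas/yr = 0.9449 ″/yr.
v_t = 4.740 μ d = 4.740 × 0.9449 × 1.7986 = 8.0556 km/s.
v = √(v_r² + v_t²) = √((-23.17)² + 8.0556²) = √601.742 = 24.53 km/s.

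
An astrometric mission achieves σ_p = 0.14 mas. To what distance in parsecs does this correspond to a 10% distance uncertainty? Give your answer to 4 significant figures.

σ_d/d = σ_p/p, so the condition is σ_p/p ≤ 0.10, i.e. p ≥ σ_p/0.10.
p_min = 0.14/0.10 = 1.4 mas = 0.0014 arcsec.
d_max = 1/p_min = 1/0.0014 = 714.29 pc.

714.3 pc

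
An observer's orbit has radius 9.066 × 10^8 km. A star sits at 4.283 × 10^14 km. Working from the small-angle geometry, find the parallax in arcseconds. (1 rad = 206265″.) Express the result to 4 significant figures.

θ ≈ B/d = (9.066 × 10^8) / (4.283 × 10^14) = 2.1167 × 10^-6 rad.
In arcseconds: 2.1167 × 10^-6 × 206265 = 0.4366″.

0.4366 arcsec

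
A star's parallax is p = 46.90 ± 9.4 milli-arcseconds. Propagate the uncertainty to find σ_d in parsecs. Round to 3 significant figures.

d = 1/p, so σ_d = σ_p / p².
σ_d = 0.00940 / (0.04690)² = 0.00940 / 0.0021996 = 4.2735 pc.

4.27 pc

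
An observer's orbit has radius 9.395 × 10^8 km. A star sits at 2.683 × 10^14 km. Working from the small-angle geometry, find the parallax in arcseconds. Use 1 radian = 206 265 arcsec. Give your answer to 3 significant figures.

0.722 arcsec

θ ≈ B/d = (9.395 × 10^8) / (2.683 × 10^14) = 3.5017 × 10^-6 rad.
In arcseconds: 3.5017 × 10^-6 × 206265 = 0.72228″.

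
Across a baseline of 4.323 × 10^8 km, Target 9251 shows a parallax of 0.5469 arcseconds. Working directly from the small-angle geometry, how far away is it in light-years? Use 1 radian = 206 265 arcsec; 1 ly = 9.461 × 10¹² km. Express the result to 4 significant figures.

17.23 ly

θ = 0.5469″ = 0.5469/206265 = 2.6514 × 10^-6 rad.
d = B/θ = (4.323 × 10^8) / (2.6514 × 10^-6) = 1.6305 × 10^14 km = (1.6305 × 10^14) / (9.461 × 10^12) ly = 17.234 ly.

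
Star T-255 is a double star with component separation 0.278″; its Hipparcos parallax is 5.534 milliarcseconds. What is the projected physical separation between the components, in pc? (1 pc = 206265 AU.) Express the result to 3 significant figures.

d = 1/p = 1/0.005534″ = 180.7 pc.
At distance d (pc), an angle of θ arcsec spans θ·d AU: s = 0.278 × 180.7 = 50.235 AU.
= 50.235 / 206265 = 0.00024355 pc.

0.000244 pc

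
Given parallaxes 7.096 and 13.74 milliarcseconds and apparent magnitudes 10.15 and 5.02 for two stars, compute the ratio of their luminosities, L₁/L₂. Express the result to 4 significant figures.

L₁/L₂ = 0.03326

d₁ = 1/p₁ = 1/0.007096″ = 140.92 pc; d₂ = 1/p₂ = 1/0.01374″ = 72.78 pc.
M₁ = m₁ − 5 log₁₀ d₁ + 5 = 10.15 − 10.7449 + 5 = 4.4051.
M₂ = 5.02 − 9.3101 + 5 = 0.7099.
L₁/L₂ = 10^(0.4(M₂ − M₁)) = 10^(0.4 × (-3.6952)) = 10^(-1.47808) = 0.03326.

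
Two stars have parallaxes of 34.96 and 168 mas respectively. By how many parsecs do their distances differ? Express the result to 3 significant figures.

22.7 pc

d_A = 1/0.03496″ = 28.604 pc; d_B = 1/0.1680″ = 5.9524 pc.
|d_B − d_A| = |5.9524 − 28.604| = 22.652 pc.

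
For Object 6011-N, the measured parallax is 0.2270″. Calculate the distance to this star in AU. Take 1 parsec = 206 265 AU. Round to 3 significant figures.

909000 AU

d = 1/p = 1/0.2270 = 4.4053 pc.
In AU: 4.4053 × 206265 = 9.0866 × 10^5 AU.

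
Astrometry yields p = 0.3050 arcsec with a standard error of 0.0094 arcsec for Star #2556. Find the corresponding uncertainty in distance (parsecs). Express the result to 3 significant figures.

0.101 pc

d = 1/p, so σ_d = σ_p / p².
σ_d = 0.00940 / (0.3050)² = 0.00940 / 0.093025 = 0.10105 pc.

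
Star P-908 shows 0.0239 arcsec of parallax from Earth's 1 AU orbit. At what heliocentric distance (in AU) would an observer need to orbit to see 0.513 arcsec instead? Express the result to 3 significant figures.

21.5 AU

Parallax scales linearly with baseline: p ∝ B, so B = p_target / p_Earth × 1 AU.
B = 0.513 / 0.0239 = 21.464 AU.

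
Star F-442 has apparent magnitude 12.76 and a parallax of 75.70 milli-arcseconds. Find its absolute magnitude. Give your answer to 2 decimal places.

M = 12.16

d = 1/p = 1/0.07570″ = 13.21 pc.
m − M = 5 log₁₀(13.21) − 5 = 5.6045 − 5 = 0.6045.
M = m − (m − M) = 12.76 − 0.6045 = 12.16.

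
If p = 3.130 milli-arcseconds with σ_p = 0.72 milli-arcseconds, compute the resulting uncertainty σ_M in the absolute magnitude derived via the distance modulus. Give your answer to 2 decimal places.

σ_M = 0.50 mag

M = m − 5 log₁₀ d + 5 = m + 5 log₁₀ p + 5, so ∂M/∂p = 5/(p ln 10).
σ_M = (5/ln 10) · (σ_p/p) = 2.1715 × 0.72/3.130 = 2.1715 × 0.23003 = 0.49951.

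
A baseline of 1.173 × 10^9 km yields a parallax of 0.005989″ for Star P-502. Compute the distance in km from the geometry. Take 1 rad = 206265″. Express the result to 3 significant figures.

θ = 0.005989″ = 0.005989/206265 = 2.9035 × 10^-8 rad.
d = B/θ = (1.173 × 10^9) / (2.9035 × 10^-8) = 4.0400 × 10^16 km.

4.04 × 10^16 km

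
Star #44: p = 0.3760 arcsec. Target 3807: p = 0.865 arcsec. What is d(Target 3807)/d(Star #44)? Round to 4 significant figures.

Since d = 1/p, d_B/d_A = p_A/p_B.
= 0.3760 / 0.865 = 0.43468.

0.4347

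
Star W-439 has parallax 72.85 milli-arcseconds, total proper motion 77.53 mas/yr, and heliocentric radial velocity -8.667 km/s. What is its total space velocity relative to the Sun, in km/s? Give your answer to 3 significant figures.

d = 1/p = 1/0.07285″ = 13.727 pc.
μ = 77.53 mas/yr = 0.07753 ″/yr.
v_t = 4.740 μ d = 4.740 × 0.07753 × 13.727 = 5.0446 km/s.
v = √(v_r² + v_t²) = √((-8.667)² + 5.0446²) = √100.565 = 10.028 km/s.

10.0 km/s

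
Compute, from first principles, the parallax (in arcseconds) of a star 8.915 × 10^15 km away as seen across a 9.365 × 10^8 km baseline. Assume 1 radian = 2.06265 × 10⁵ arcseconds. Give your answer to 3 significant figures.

0.0217 arcsec

θ ≈ B/d = (9.365 × 10^8) / (8.915 × 10^15) = 1.0505 × 10^-7 rad.
In arcseconds: 1.0505 × 10^-7 × 206265 = 0.021668″.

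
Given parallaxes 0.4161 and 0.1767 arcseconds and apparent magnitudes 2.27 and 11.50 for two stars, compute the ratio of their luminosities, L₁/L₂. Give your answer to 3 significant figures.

L₁/L₂ = 887

d₁ = 1/p₁ = 1/0.4161″ = 2.4033 pc; d₂ = 1/p₂ = 1/0.1767″ = 5.6593 pc.
M₁ = m₁ − 5 log₁₀ d₁ + 5 = 2.27 − 1.9040 + 5 = 5.3660.
M₂ = 11.50 − 3.7638 + 5 = 12.7362.
L₁/L₂ = 10^(0.4(M₂ − M₁)) = 10^(0.4 × 7.3702) = 10^2.94808 = 887.32.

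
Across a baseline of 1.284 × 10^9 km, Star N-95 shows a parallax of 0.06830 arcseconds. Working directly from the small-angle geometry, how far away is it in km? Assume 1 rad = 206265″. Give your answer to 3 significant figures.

θ = 0.06830″ = 0.06830/206265 = 3.3113 × 10^-7 rad.
d = B/θ = (1.284 × 10^9) / (3.3113 × 10^-7) = 3.8776 × 10^15 km.

3.88 × 10^15 km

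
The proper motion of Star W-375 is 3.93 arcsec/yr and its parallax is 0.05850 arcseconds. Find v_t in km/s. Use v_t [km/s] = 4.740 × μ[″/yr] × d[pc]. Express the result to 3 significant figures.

318 km/s

d = 1/p = 1/0.05850″ = 17.094 pc.
v_t = 4.74 × μ × d = 4.74 × 3.93 × 17.094 = 318.43 km/s.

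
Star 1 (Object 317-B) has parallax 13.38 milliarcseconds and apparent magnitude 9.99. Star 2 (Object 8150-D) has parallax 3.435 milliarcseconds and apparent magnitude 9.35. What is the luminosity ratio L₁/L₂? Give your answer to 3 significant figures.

L₁/L₂ = 0.0366

d₁ = 1/p₁ = 1/0.01338″ = 74.738 pc; d₂ = 1/p₂ = 1/0.003435″ = 291.12 pc.
M₁ = m₁ − 5 log₁₀ d₁ + 5 = 9.99 − 9.3677 + 5 = 5.6223.
M₂ = 9.35 − 12.3204 + 5 = 2.0296.
L₁/L₂ = 10^(0.4(M₂ − M₁)) = 10^(0.4 × (-3.5927)) = 10^(-1.43708) = 0.036553.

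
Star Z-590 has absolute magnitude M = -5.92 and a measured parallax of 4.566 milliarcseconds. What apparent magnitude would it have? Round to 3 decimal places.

m = 0.782

d = 1/p = 1/0.004566″ = 219.01 pc.
m − M = 5 log₁₀ d − 5 = 5 log₁₀(219.01) − 5 = 11.7023 − 5 = 6.7023.
m = M + (m − M) = -5.92 + 6.7023 = 0.782.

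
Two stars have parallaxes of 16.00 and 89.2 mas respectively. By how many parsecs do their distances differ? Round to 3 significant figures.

d_A = 1/0.01600″ = 62.5 pc; d_B = 1/0.08920″ = 11.211 pc.
|d_B − d_A| = |11.211 − 62.5| = 51.289 pc.

51.3 pc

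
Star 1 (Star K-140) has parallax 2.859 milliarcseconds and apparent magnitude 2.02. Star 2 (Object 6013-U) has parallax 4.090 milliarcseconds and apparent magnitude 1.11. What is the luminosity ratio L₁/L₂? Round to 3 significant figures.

L₁/L₂ = 0.885

d₁ = 1/p₁ = 1/0.002859″ = 349.77 pc; d₂ = 1/p₂ = 1/0.004090″ = 244.5 pc.
M₁ = m₁ − 5 log₁₀ d₁ + 5 = 2.02 − 12.7189 + 5 = -5.6989.
M₂ = 1.11 − 11.9414 + 5 = -5.8314.
L₁/L₂ = 10^(0.4(M₂ − M₁)) = 10^(0.4 × (-0.1325)) = 10^(-0.05300) = 0.88512.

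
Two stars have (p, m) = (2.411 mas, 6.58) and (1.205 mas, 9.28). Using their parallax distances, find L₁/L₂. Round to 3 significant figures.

d₁ = 1/p₁ = 1/0.002411″ = 414.77 pc; d₂ = 1/p₂ = 1/0.001205″ = 829.88 pc.
M₁ = m₁ − 5 log₁₀ d₁ + 5 = 6.58 − 13.0890 + 5 = -1.5090.
M₂ = 9.28 − 14.5951 + 5 = -0.3151.
L₁/L₂ = 10^(0.4(M₂ − M₁)) = 10^(0.4 × 1.1939) = 10^0.47756 = 3.003.

L₁/L₂ = 3.00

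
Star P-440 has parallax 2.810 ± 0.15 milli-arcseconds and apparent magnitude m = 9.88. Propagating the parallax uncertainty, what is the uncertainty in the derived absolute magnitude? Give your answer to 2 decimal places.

σ_M = 0.12 mag

M = m − 5 log₁₀ d + 5 = m + 5 log₁₀ p + 5, so ∂M/∂p = 5/(p ln 10).
σ_M = (5/ln 10) · (σ_p/p) = 2.1715 × 0.15/2.810 = 2.1715 × 0.053381 = 0.11592.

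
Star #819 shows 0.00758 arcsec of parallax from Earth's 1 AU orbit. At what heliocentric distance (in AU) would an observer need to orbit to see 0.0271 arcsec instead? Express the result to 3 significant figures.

Parallax scales linearly with baseline: p ∝ B, so B = p_target / p_Earth × 1 AU.
B = 0.0271 / 0.00758 = 3.5752 AU.

3.58 AU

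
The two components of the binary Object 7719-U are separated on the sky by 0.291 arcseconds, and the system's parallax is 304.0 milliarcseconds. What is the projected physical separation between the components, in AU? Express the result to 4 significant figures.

0.9572 AU

d = 1/p = 1/0.3040″ = 3.2895 pc.
At distance d (pc), an angle of θ arcsec spans θ·d AU: s = 0.291 × 3.2895 = 0.95724 AU.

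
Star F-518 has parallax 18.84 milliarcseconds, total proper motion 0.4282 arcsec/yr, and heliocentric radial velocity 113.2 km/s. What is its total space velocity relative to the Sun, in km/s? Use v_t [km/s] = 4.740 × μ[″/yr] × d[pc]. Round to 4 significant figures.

156.3 km/s

d = 1/p = 1/0.01884″ = 53.079 pc.
v_t = 4.740 μ d = 4.740 × 0.4282 × 53.079 = 107.73 km/s.
v = √(v_r² + v_t²) = √(113.2² + 107.73²) = √24420 = 156.27 km/s.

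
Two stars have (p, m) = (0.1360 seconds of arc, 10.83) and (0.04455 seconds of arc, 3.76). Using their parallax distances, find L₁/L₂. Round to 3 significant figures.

L₁/L₂ = 0.000159

d₁ = 1/p₁ = 1/0.1360″ = 7.3529 pc; d₂ = 1/p₂ = 1/0.04455″ = 22.447 pc.
M₁ = m₁ − 5 log₁₀ d₁ + 5 = 10.83 − 4.3323 + 5 = 11.4977.
M₂ = 3.76 − 6.7558 + 5 = 2.0042.
L₁/L₂ = 10^(0.4(M₂ − M₁)) = 10^(0.4 × (-9.4935)) = 10^(-3.79740) = 0.00015944.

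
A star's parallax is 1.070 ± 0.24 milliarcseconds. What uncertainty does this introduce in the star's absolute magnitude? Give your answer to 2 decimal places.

M = m − 5 log₁₀ d + 5 = m + 5 log₁₀ p + 5, so ∂M/∂p = 5/(p ln 10).
σ_M = (5/ln 10) · (σ_p/p) = 2.1715 × 0.24/1.070 = 2.1715 × 0.2243 = 0.48707.

σ_M = 0.49 mag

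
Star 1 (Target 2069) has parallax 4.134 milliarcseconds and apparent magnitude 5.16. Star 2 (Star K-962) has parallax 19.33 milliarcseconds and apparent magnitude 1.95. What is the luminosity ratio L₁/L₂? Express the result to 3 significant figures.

L₁/L₂ = 1.14

d₁ = 1/p₁ = 1/0.004134″ = 241.9 pc; d₂ = 1/p₂ = 1/0.01933″ = 51.733 pc.
M₁ = m₁ − 5 log₁₀ d₁ + 5 = 5.16 − 11.9182 + 5 = -1.7582.
M₂ = 1.95 − 8.5688 + 5 = -1.6188.
L₁/L₂ = 10^(0.4(M₂ − M₁)) = 10^(0.4 × 0.1394) = 10^0.05576 = 1.137.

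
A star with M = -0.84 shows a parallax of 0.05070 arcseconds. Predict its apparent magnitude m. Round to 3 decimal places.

m = 0.635

d = 1/p = 1/0.05070″ = 19.724 pc.
m − M = 5 log₁₀ d − 5 = 5 log₁₀(19.724) − 5 = 6.4750 − 5 = 1.4750.
m = M + (m − M) = -0.84 + 1.4750 = 0.635.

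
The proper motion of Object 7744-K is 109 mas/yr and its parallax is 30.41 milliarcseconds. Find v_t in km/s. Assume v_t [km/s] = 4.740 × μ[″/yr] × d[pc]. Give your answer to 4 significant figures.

d = 1/p = 1/0.03041″ = 32.884 pc.
μ = 109 mas/yr = 0.109 ″/yr.
v_t = 4.74 × μ × d = 4.74 × 0.109 × 32.884 = 16.99 km/s.

16.99 km/s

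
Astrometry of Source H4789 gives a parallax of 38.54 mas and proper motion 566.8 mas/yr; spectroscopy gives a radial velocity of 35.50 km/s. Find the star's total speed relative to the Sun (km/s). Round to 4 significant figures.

78.23 km/s

d = 1/p = 1/0.03854″ = 25.947 pc.
μ = 566.8 mas/yr = 0.5668 ″/yr.
v_t = 4.740 μ d = 4.740 × 0.5668 × 25.947 = 69.71 km/s.
v = √(v_r² + v_t²) = √(35.50² + 69.71²) = √6119.73 = 78.229 km/s.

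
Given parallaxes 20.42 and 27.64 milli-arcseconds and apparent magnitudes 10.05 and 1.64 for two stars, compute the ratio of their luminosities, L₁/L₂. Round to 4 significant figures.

d₁ = 1/p₁ = 1/0.02042″ = 48.972 pc; d₂ = 1/p₂ = 1/0.02764″ = 36.179 pc.
M₁ = m₁ − 5 log₁₀ d₁ + 5 = 10.05 − 8.4497 + 5 = 6.6003.
M₂ = 1.64 − 7.7923 + 5 = -1.1523.
L₁/L₂ = 10^(0.4(M₂ − M₁)) = 10^(0.4 × (-7.7526)) = 10^(-3.10104) = 0.00079243.

L₁/L₂ = 0.0007924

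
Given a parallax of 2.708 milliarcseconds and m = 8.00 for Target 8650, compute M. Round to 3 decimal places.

d = 1/p = 1/0.002708″ = 369.28 pc.
m − M = 5 log₁₀(369.28) − 5 = 12.8368 − 5 = 7.8368.
M = m − (m − M) = 8.00 − 7.8368 = 0.163.

M = 0.163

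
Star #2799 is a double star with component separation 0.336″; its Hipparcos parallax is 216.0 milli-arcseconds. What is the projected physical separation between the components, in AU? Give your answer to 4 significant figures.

d = 1/p = 1/0.2160″ = 4.6296 pc.
At distance d (pc), an angle of θ arcsec spans θ·d AU: s = 0.336 × 4.6296 = 1.5555 AU.

1.556 AU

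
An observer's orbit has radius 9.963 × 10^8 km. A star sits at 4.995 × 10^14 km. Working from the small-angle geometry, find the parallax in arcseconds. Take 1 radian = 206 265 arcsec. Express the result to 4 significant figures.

θ ≈ B/d = (9.963 × 10^8) / (4.995 × 10^14) = 1.9946 × 10^-6 rad.
In arcseconds: 1.9946 × 10^-6 × 206265 = 0.41142″.

0.4114 arcsec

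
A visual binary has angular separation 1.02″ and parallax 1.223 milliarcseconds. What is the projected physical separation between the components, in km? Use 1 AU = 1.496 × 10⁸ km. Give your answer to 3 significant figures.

1.25 × 10^11 km

d = 1/p = 1/0.001223″ = 817.66 pc.
At distance d (pc), an angle of θ arcsec spans θ·d AU: s = 1.02 × 817.66 = 834.01 AU.
= 834.01 × 1.496 × 10⁸ km = 1.2477 × 10^11 km.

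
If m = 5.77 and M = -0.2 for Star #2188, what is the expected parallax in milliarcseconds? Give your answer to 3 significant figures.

m − M = 5.77 − (-0.2) = 5.97.
d = 10^((m−M)/5 + 1) = 10^2.194 = 156.31 pc.
p = 1/d = 1/156.31 = 0.0063975 arcsec = 6.3975 mas.

6.40 mas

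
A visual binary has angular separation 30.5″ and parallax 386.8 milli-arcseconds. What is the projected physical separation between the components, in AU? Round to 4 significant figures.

d = 1/p = 1/0.3868″ = 2.5853 pc.
At distance d (pc), an angle of θ arcsec spans θ·d AU: s = 30.5 × 2.5853 = 78.852 AU.

78.85 AU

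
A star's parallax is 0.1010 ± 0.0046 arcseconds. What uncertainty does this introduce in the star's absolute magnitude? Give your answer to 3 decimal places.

σ_M = 0.099 mag

M = m − 5 log₁₀ d + 5 = m + 5 log₁₀ p + 5, so ∂M/∂p = 5/(p ln 10).
σ_M = (5/ln 10) · (σ_p/p) = 2.1715 × 0.0046/0.1010 = 2.1715 × 0.045545 = 0.098901.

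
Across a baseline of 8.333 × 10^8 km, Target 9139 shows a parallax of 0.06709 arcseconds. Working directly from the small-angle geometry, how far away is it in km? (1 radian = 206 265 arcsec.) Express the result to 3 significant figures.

θ = 0.06709″ = 0.06709/206265 = 3.2526 × 10^-7 rad.
d = B/θ = (8.333 × 10^8) / (3.2526 × 10^-7) = 2.5620 × 10^15 km.

2.56 × 10^15 km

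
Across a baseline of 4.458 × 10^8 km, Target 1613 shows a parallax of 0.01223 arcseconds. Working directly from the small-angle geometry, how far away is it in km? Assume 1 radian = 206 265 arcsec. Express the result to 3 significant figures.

7.52 × 10^15 km

θ = 0.01223″ = 0.01223/206265 = 5.9293 × 10^-8 rad.
d = B/θ = (4.458 × 10^8) / (5.9293 × 10^-8) = 7.5186 × 10^15 km.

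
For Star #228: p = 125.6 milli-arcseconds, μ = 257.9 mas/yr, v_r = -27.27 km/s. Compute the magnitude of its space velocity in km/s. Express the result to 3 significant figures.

d = 1/p = 1/0.1256″ = 7.9618 pc.
μ = 257.9 mas/yr = 0.2579 ″/yr.
v_t = 4.740 μ d = 4.740 × 0.2579 × 7.9618 = 9.7329 km/s.
v = √(v_r² + v_t²) = √((-27.27)² + 9.7329²) = √838.382 = 28.955 km/s.

29.0 km/s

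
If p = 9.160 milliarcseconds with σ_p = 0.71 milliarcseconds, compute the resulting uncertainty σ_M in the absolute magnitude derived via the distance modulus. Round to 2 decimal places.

M = m − 5 log₁₀ d + 5 = m + 5 log₁₀ p + 5, so ∂M/∂p = 5/(p ln 10).
σ_M = (5/ln 10) · (σ_p/p) = 2.1715 × 0.71/9.160 = 2.1715 × 0.077511 = 0.16832.

σ_M = 0.17 mag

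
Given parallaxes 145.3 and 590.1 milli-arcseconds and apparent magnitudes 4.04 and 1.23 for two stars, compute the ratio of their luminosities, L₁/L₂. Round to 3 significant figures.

d₁ = 1/p₁ = 1/0.1453″ = 6.8823 pc; d₂ = 1/p₂ = 1/0.5901″ = 1.6946 pc.
M₁ = m₁ − 5 log₁₀ d₁ + 5 = 4.04 − 4.1887 + 5 = 4.8513.
M₂ = 1.23 − 1.1453 + 5 = 5.0847.
L₁/L₂ = 10^(0.4(M₂ − M₁)) = 10^(0.4 × 0.2334) = 10^0.09336 = 1.2398.

L₁/L₂ = 1.24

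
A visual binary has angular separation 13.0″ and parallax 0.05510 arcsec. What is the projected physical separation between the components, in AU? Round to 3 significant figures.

d = 1/p = 1/0.05510″ = 18.149 pc.
At distance d (pc), an angle of θ arcsec spans θ·d AU: s = 13.0 × 18.149 = 235.94 AU.

236 AU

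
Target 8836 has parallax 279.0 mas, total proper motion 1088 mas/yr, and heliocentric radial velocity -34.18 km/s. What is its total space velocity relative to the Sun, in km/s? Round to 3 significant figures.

d = 1/p = 1/0.2790″ = 3.5842 pc.
μ = 1088 mas/yr = 1.088 ″/yr.
v_t = 4.740 μ d = 4.740 × 1.088 × 3.5842 = 18.484 km/s.
v = √(v_r² + v_t²) = √((-34.18)² + 18.484²) = √1509.93 = 38.858 km/s.

38.9 km/s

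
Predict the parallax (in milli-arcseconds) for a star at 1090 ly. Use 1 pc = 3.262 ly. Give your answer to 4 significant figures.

2.993 mas

d = 1090 ly ÷ 3.262 = 334.15 pc.
p = 1/d = 1/334.15 = 0.0029927 arcsec.
= 0.0029927 × 1000 = 2.9927 mas.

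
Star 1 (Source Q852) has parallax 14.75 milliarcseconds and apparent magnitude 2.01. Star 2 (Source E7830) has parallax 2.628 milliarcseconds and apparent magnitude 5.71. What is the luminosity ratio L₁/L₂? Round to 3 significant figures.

L₁/L₂ = 0.959

d₁ = 1/p₁ = 1/0.01475″ = 67.797 pc; d₂ = 1/p₂ = 1/0.002628″ = 380.52 pc.
M₁ = m₁ − 5 log₁₀ d₁ + 5 = 2.01 − 9.1561 + 5 = -2.1461.
M₂ = 5.71 − 12.9019 + 5 = -2.1919.
L₁/L₂ = 10^(0.4(M₂ − M₁)) = 10^(0.4 × (-0.0458)) = 10^(-0.01832) = 0.95869.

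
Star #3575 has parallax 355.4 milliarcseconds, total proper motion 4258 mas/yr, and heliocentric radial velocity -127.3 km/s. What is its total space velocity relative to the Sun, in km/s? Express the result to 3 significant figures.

d = 1/p = 1/0.3554″ = 2.8137 pc.
μ = 4258 mas/yr = 4.258 ″/yr.
v_t = 4.740 μ d = 4.740 × 4.258 × 2.8137 = 56.789 km/s.
v = √(v_r² + v_t²) = √((-127.3)² + 56.789²) = √19430.3 = 139.39 km/s.

139 km/s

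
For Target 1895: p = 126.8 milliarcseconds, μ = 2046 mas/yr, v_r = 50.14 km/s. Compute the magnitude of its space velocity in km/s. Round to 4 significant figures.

d = 1/p = 1/0.1268″ = 7.8864 pc.
μ = 2046 mas/yr = 2.046 ″/yr.
v_t = 4.740 μ d = 4.740 × 2.046 × 7.8864 = 76.483 km/s.
v = √(v_r² + v_t²) = √(50.14² + 76.483²) = √8363.67 = 91.453 km/s.

91.45 km/s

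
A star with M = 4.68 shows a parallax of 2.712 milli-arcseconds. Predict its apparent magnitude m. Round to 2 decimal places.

m = 12.51

d = 1/p = 1/0.002712″ = 368.73 pc.
m − M = 5 log₁₀ d − 5 = 5 log₁₀(368.73) − 5 = 12.8335 − 5 = 7.8335.
m = M + (m − M) = 4.68 + 7.8335 = 12.51.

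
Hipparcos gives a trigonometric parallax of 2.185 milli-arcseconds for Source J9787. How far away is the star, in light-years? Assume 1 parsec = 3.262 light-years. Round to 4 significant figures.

1493 light years

p = 2.185 milli-arcseconds = 0.002185 arcsec.
d = 1/p = 1/0.002185 = 457.67 pc.
In light-years: 457.67 × 3.262 = 1492.9 ly.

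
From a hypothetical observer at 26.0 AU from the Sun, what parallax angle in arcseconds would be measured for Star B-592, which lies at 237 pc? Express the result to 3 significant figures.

0.110 arcsec

p (arcsec) = B (AU) / d (pc).
p = 26.0 / 237 = 0.1097 arcsec.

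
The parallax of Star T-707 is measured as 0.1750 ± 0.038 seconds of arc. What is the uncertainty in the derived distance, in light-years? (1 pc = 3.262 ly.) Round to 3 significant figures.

4.05 ly

d = 1/p, so σ_d = σ_p / p².
σ_d = 0.0380 / (0.1750)² = 0.0380 / 0.030625 = 1.2408 pc = 1.2408 × 3.262 ly = 4.0475 ly.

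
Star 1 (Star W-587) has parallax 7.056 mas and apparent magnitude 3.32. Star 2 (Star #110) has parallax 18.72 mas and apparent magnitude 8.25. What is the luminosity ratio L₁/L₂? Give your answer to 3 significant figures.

d₁ = 1/p₁ = 1/0.007056″ = 141.72 pc; d₂ = 1/p₂ = 1/0.01872″ = 53.419 pc.
M₁ = m₁ − 5 log₁₀ d₁ + 5 = 3.32 − 10.7572 + 5 = -2.4372.
M₂ = 8.25 − 8.6385 + 5 = 4.6115.
L₁/L₂ = 10^(0.4(M₂ − M₁)) = 10^(0.4 × 7.0487) = 10^2.81948 = 659.9.

L₁/L₂ = 660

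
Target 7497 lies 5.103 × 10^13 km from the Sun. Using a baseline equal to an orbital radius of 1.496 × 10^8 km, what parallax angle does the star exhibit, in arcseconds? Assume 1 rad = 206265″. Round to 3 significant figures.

θ ≈ B/d = (1.496 × 10^8) / (5.103 × 10^13) = 2.9316 × 10^-6 rad.
In arcseconds: 2.9316 × 10^-6 × 206265 = 0.60469″.

0.605 arcsec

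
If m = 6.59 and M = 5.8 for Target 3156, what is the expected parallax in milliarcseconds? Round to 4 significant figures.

m − M = 6.59 − 5.8 = 0.79.
d = 10^((m−M)/5 + 1) = 10^1.158 = 14.388 pc.
p = 1/d = 1/14.388 = 0.069502 arcsec = 69.502 mas.

69.50 mas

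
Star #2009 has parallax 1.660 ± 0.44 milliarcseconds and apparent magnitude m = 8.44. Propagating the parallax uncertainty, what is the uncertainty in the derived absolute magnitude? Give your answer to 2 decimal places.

M = m − 5 log₁₀ d + 5 = m + 5 log₁₀ p + 5, so ∂M/∂p = 5/(p ln 10).
σ_M = (5/ln 10) · (σ_p/p) = 2.1715 × 0.44/1.660 = 2.1715 × 0.26506 = 0.57558.

σ_M = 0.58 mag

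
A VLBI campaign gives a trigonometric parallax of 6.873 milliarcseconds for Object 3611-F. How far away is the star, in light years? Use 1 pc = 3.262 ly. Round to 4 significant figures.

p = 6.873 milliarcseconds = 0.006873 arcsec.
d = 1/p = 1/0.006873 = 145.5 pc.
In light-years: 145.5 × 3.262 = 474.62 ly.

474.6 light years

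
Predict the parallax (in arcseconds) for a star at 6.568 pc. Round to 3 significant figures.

p = 1/d = 1/6.568 = 0.15225 arcsec.

0.152 arcsec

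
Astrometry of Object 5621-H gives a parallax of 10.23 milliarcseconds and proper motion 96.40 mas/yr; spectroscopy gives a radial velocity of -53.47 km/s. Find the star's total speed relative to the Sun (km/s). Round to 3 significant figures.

69.7 km/s

d = 1/p = 1/0.01023″ = 97.752 pc.
μ = 96.40 mas/yr = 0.09640 ″/yr.
v_t = 4.740 μ d = 4.740 × 0.09640 × 97.752 = 44.666 km/s.
v = √(v_r² + v_t²) = √((-53.47)² + 44.666²) = √4854.09 = 69.671 km/s.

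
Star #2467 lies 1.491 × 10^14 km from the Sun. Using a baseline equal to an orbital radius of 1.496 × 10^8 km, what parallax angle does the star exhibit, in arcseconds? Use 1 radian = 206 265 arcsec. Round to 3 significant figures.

θ ≈ B/d = (1.496 × 10^8) / (1.491 × 10^14) = 1.0034 × 10^-6 rad.
In arcseconds: 1.0034 × 10^-6 × 206265 = 0.20697″.

0.207 arcsec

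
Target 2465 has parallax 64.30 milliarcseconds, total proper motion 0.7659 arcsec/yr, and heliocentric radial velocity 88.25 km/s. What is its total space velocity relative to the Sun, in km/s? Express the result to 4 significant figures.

104.8 km/s

d = 1/p = 1/0.06430″ = 15.552 pc.
v_t = 4.740 μ d = 4.740 × 0.7659 × 15.552 = 56.459 km/s.
v = √(v_r² + v_t²) = √(88.25² + 56.459²) = √10975.7 = 104.76 km/s.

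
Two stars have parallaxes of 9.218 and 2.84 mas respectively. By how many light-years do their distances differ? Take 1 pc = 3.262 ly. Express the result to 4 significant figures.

794.7 ly

d_A = 1/0.009218″ = 108.48 pc; d_B = 1/0.002840″ = 352.11 pc.
|d_B − d_A| = |352.11 − 108.48| = 243.63 pc = 243.63 × 3.262 ly = 794.72 ly.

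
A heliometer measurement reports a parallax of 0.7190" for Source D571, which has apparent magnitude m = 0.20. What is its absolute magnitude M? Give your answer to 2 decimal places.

M = 4.48

d = 1/p = 1/0.7190″ = 1.3908 pc.
m − M = 5 log₁₀(1.3908) − 5 = 0.7163 − 5 = -4.2837.
M = m − (m − M) = 0.20 − (-4.2837) = 4.48.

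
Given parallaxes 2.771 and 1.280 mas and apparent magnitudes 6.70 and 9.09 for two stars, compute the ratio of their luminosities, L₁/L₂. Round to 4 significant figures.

L₁/L₂ = 1.928

d₁ = 1/p₁ = 1/0.002771″ = 360.88 pc; d₂ = 1/p₂ = 1/0.001280″ = 781.25 pc.
M₁ = m₁ − 5 log₁₀ d₁ + 5 = 6.70 − 12.7868 + 5 = -1.0868.
M₂ = 9.09 − 14.4640 + 5 = -0.3740.
L₁/L₂ = 10^(0.4(M₂ − M₁)) = 10^(0.4 × 0.7128) = 10^0.28512 = 1.9281.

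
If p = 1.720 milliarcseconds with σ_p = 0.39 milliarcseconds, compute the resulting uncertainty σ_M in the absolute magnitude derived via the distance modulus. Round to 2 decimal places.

M = m − 5 log₁₀ d + 5 = m + 5 log₁₀ p + 5, so ∂M/∂p = 5/(p ln 10).
σ_M = (5/ln 10) · (σ_p/p) = 2.1715 × 0.39/1.720 = 2.1715 × 0.22674 = 0.49237.

σ_M = 0.49 mag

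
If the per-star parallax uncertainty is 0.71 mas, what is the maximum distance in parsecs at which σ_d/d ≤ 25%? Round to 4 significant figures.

σ_d/d = σ_p/p, so the condition is σ_p/p ≤ 0.25, i.e. p ≥ σ_p/0.25.
p_min = 0.71/0.25 = 2.84 mas = 0.00284 arcsec.
d_max = 1/p_min = 1/0.00284 = 352.11 pc.

352.1 pc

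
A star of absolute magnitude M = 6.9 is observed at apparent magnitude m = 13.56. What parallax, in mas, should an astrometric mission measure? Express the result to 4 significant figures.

m − M = 13.56 − 6.9 = 6.66.
d = 10^((m−M)/5 + 1) = 10^2.332 = 214.78 pc.
p = 1/d = 1/214.78 = 0.0046559 arcsec = 4.6559 mas.

4.656 mas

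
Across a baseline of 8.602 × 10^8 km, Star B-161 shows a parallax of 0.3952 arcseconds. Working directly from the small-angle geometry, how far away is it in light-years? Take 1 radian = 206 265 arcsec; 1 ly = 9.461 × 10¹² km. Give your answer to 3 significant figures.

47.5 ly

θ = 0.3952″ = 0.3952/206265 = 1.9160 × 10^-6 rad.
d = B/θ = (8.602 × 10^8) / (1.9160 × 10^-6) = 4.4896 × 10^14 km = (4.4896 × 10^14) / (9.461 × 10^12) ly = 47.454 ly.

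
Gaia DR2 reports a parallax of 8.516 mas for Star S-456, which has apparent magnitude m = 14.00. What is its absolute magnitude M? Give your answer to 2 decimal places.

d = 1/p = 1/0.008516″ = 117.43 pc.
m − M = 5 log₁₀(117.43) − 5 = 10.3489 − 5 = 5.3489.
M = m − (m − M) = 14.00 − 5.3489 = 8.65.

M = 8.65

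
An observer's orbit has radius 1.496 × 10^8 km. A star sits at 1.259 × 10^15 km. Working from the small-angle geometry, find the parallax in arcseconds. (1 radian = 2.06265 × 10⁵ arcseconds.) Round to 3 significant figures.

0.0245 arcsec

θ ≈ B/d = (1.496 × 10^8) / (1.259 × 10^15) = 1.1882 × 10^-7 rad.
In arcseconds: 1.1882 × 10^-7 × 206265 = 0.024508″.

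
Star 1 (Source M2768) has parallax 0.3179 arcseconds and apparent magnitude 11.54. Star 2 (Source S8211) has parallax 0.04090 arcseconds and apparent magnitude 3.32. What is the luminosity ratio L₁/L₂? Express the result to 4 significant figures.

d₁ = 1/p₁ = 1/0.3179″ = 3.1456 pc; d₂ = 1/p₂ = 1/0.04090″ = 24.45 pc.
M₁ = m₁ − 5 log₁₀ d₁ + 5 = 11.54 − 2.4885 + 5 = 14.0515.
M₂ = 3.32 − 6.9414 + 5 = 1.3786.
L₁/L₂ = 10^(0.4(M₂ − M₁)) = 10^(0.4 × (-12.6729)) = 10^(-5.06916) = 0.0000085279.

L₁/L₂ = 8.528 × 10^-6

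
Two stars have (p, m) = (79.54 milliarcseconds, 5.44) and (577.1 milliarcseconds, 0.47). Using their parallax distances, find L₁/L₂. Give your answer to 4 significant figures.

L₁/L₂ = 0.5412

d₁ = 1/p₁ = 1/0.07954″ = 12.572 pc; d₂ = 1/p₂ = 1/0.5771″ = 1.7328 pc.
M₁ = m₁ − 5 log₁₀ d₁ + 5 = 5.44 − 5.4970 + 5 = 4.9430.
M₂ = 0.47 − 1.1937 + 5 = 4.2763.
L₁/L₂ = 10^(0.4(M₂ − M₁)) = 10^(0.4 × (-0.6667)) = 10^(-0.26668) = 0.54115.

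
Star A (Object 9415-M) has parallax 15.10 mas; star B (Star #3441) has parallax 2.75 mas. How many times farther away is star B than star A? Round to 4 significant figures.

Since d = 1/p, d_B/d_A = p_A/p_B.
= 15.10 / 2.75 = 5.4909.

5.491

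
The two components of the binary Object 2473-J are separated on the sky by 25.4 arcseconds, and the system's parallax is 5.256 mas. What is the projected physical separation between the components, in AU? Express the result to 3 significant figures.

4830 AU

d = 1/p = 1/0.005256″ = 190.26 pc.
At distance d (pc), an angle of θ arcsec spans θ·d AU: s = 25.4 × 190.26 = 4832.6 AU.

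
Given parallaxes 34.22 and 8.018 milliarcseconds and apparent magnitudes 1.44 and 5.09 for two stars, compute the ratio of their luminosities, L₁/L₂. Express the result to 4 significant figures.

d₁ = 1/p₁ = 1/0.03422″ = 29.223 pc; d₂ = 1/p₂ = 1/0.008018″ = 124.72 pc.
M₁ = m₁ − 5 log₁₀ d₁ + 5 = 1.44 − 7.3286 + 5 = -0.8886.
M₂ = 5.09 − 10.4797 + 5 = -0.3897.
L₁/L₂ = 10^(0.4(M₂ − M₁)) = 10^(0.4 × 0.4989) = 10^0.19956 = 1.5833.

L₁/L₂ = 1.583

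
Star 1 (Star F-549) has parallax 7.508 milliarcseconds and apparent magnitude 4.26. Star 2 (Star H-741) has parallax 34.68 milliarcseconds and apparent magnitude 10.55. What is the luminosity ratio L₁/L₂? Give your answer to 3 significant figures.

d₁ = 1/p₁ = 1/0.007508″ = 133.19 pc; d₂ = 1/p₂ = 1/0.03468″ = 28.835 pc.
M₁ = m₁ − 5 log₁₀ d₁ + 5 = 4.26 − 10.6224 + 5 = -1.3624.
M₂ = 10.55 − 7.2996 + 5 = 8.2504.
L₁/L₂ = 10^(0.4(M₂ − M₁)) = 10^(0.4 × 9.6128) = 10^3.84512 = 7000.4.

L₁/L₂ = 7000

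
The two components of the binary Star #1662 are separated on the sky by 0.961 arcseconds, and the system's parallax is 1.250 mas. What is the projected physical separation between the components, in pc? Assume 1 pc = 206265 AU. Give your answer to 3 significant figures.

0.00373 pc

d = 1/p = 1/0.001250″ = 800 pc.
At distance d (pc), an angle of θ arcsec spans θ·d AU: s = 0.961 × 800 = 768.8 AU.
= 768.8 / 206265 = 0.0037272 pc.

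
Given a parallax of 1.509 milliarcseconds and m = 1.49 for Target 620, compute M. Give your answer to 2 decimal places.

M = -7.62

d = 1/p = 1/0.001509″ = 662.69 pc.
m − M = 5 log₁₀(662.69) − 5 = 14.1066 − 5 = 9.1066.
M = m − (m − M) = 1.49 − 9.1066 = -7.62.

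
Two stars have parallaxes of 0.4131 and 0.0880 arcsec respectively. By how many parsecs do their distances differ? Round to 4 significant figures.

8.943 pc

d_A = 1/0.4131″ = 2.4207 pc; d_B = 1/0.08800″ = 11.364 pc.
|d_B − d_A| = |11.364 − 2.4207| = 8.9433 pc.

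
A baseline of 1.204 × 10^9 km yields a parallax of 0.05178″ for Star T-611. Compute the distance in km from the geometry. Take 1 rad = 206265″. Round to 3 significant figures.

4.80 × 10^15 km

θ = 0.05178″ = 0.05178/206265 = 2.5104 × 10^-7 rad.
d = B/θ = (1.204 × 10^9) / (2.5104 × 10^-7) = 4.7960 × 10^15 km.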